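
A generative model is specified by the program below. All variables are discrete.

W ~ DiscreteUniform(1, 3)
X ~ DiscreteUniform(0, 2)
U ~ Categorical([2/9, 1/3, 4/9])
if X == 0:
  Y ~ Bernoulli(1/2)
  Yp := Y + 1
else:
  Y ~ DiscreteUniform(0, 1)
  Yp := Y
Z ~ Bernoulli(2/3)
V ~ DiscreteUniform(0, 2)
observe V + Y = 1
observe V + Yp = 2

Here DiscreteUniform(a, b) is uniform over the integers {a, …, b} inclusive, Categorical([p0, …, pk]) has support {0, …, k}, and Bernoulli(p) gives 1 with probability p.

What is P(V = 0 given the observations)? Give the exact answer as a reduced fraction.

Enumerate traces; 36 have nonzero weight after conditioning:
  (W=1, X=0, U=0, Y=0, Z=0, V=1) weight 1/729
  (W=1, X=0, U=0, Y=0, Z=1, V=1) weight 2/729
  (W=1, X=0, U=0, Y=1, Z=0, V=0) weight 1/729
  (W=1, X=0, U=0, Y=1, Z=1, V=0) weight 2/729
  (W=1, X=0, U=1, Y=0, Z=0, V=1) weight 1/486
  (W=1, X=0, U=1, Y=0, Z=1, V=1) weight 1/243
  (W=1, X=0, U=1, Y=1, Z=0, V=0) weight 1/486
  (W=1, X=0, U=1, Y=1, Z=1, V=0) weight 1/243
  … 28 more
Group by V:
  weight(V=0) = 1/18
  weight(V=1) = 1/18
Total weight = 1/18 + 1/18 = 1/9
P(V=0 | obs) = 1/18 / 1/9 = 1/2
P(V=1 | obs) = 1/18 / 1/9 = 1/2

P(V = 0 | obs) = 1/2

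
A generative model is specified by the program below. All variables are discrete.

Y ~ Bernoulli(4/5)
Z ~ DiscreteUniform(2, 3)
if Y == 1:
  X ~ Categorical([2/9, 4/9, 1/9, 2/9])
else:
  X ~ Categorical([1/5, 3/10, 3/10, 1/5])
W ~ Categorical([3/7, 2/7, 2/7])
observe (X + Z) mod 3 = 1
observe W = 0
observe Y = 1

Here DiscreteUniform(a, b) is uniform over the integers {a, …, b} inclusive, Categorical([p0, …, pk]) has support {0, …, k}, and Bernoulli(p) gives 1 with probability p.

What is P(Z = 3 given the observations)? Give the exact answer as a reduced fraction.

Enumerate traces; 2 have nonzero weight after conditioning:
  (Y=1, Z=2, X=2, W=0) weight 2/105
  (Y=1, Z=3, X=1, W=0) weight 8/105
Group by Z:
  weight(Z=2) = 2/105
  weight(Z=3) = 8/105
Total weight = 2/105 + 8/105 = 2/21
P(Z=2 | obs) = 2/105 / 2/21 = 1/5
P(Z=3 | obs) = 8/105 / 2/21 = 4/5

P(Z = 3 | obs) = 4/5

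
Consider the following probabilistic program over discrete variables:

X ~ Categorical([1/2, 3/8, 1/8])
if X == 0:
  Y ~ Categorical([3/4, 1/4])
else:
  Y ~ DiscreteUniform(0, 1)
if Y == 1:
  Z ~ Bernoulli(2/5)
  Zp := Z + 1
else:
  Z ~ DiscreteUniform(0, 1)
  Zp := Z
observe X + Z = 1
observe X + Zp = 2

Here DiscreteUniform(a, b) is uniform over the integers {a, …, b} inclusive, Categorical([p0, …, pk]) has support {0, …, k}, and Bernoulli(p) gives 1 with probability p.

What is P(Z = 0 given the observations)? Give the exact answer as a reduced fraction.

P(Z = 0 | obs) = 9/13

Enumerate traces; 2 have nonzero weight after conditioning:
  (X=0, Y=1, Z=1) weight 1/20
  (X=1, Y=1, Z=0) weight 9/80
Group by Z:
  weight(Z=0) = 9/80
  weight(Z=1) = 1/20
Total weight = 9/80 + 1/20 = 13/80
P(Z=0 | obs) = 9/80 / 13/80 = 9/13
P(Z=1 | obs) = 1/20 / 13/80 = 4/13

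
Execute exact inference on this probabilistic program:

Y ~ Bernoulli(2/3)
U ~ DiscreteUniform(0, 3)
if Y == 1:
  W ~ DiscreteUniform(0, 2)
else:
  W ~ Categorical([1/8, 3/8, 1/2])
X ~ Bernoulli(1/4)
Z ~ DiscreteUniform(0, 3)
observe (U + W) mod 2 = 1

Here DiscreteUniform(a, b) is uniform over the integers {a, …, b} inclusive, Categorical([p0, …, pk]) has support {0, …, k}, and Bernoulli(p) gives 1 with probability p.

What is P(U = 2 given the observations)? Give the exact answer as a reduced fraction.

P(U = 2 | obs) = 25/144

Enumerate traces; 96 have nonzero weight after conditioning:
  (Y=0, U=0, W=1, X=0, Z=0) weight 3/512
  (Y=0, U=0, W=1, X=0, Z=1) weight 3/512
  (Y=0, U=0, W=1, X=0, Z=2) weight 3/512
  (Y=0, U=0, W=1, X=0, Z=3) weight 3/512
  (Y=0, U=0, W=1, X=1, Z=0) weight 1/512
  (Y=0, U=0, W=1, X=1, Z=1) weight 1/512
  (Y=0, U=0, W=1, X=1, Z=2) weight 1/512
  (Y=0, U=0, W=1, X=1, Z=3) weight 1/512
  (Y=0, U=1, W=0, X=0, Z=0) weight 1/512
  (Y=0, U=2, W=1, X=0, Z=0) weight 3/512
  … 86 more
Group by U:
  weight(U=0) = 25/288
  weight(U=1) = 47/288
  weight(U=2) = 25/288
  weight(U=3) = 47/288
Total weight = 25/288 + 47/288 + 25/288 + 47/288 = 1/2
P(U=0 | obs) = 25/288 / 1/2 = 25/144
P(U=1 | obs) = 47/288 / 1/2 = 47/144
P(U=2 | obs) = 25/288 / 1/2 = 25/144
P(U=3 | obs) = 47/288 / 1/2 = 47/144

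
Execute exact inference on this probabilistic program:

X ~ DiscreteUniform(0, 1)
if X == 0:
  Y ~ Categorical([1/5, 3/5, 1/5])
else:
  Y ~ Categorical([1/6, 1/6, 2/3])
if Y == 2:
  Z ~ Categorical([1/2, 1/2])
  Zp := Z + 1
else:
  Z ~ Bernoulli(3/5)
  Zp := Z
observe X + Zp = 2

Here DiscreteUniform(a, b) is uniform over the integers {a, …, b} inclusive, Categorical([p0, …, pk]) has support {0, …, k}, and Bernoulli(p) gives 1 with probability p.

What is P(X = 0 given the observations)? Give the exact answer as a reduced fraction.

P(X = 0 | obs) = 3/19

Enumerate traces; 4 have nonzero weight after conditioning:
  (X=0, Y=2, Z=1) weight 1/20
  (X=1, Y=0, Z=1) weight 1/20
  (X=1, Y=1, Z=1) weight 1/20
  (X=1, Y=2, Z=0) weight 1/6
Group by X:
  weight(X=0) = 1/20
  weight(X=1) = 4/15
Total weight = 1/20 + 4/15 = 19/60
P(X=0 | obs) = 1/20 / 19/60 = 3/19
P(X=1 | obs) = 4/15 / 19/60 = 16/19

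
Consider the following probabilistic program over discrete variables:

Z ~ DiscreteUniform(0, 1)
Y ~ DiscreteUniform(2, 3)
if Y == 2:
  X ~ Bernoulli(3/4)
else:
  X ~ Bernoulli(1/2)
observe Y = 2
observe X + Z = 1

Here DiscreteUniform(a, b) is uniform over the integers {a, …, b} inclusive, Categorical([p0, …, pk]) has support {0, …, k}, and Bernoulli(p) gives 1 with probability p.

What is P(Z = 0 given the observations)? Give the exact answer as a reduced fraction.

P(Z = 0 | obs) = 3/4

Enumerate traces; 2 have nonzero weight after conditioning:
  (Z=0, Y=2, X=1) weight 3/16
  (Z=1, Y=2, X=0) weight 1/16
Group by Z:
  weight(Z=0) = 3/16
  weight(Z=1) = 1/16
Total weight = 3/16 + 1/16 = 1/4
P(Z=0 | obs) = 3/16 / 1/4 = 3/4
P(Z=1 | obs) = 1/16 / 1/4 = 1/4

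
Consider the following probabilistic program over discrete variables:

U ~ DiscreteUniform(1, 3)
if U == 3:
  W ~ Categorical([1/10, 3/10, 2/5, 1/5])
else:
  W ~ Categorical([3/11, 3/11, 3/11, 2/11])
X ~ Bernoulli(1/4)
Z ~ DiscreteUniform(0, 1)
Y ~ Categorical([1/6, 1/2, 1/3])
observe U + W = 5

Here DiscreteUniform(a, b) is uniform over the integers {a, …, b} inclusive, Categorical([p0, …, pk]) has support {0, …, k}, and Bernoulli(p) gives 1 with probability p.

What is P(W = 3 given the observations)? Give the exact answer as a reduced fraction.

Enumerate traces; 24 have nonzero weight after conditioning:
  (U=2, W=3, X=0, Z=0, Y=0) weight 1/264
  (U=2, W=3, X=0, Z=0, Y=1) weight 1/88
  (U=2, W=3, X=0, Z=0, Y=2) weight 1/132
  (U=2, W=3, X=0, Z=1, Y=0) weight 1/264
  (U=2, W=3, X=0, Z=1, Y=1) weight 1/88
  (U=2, W=3, X=0, Z=1, Y=2) weight 1/132
  (U=2, W=3, X=1, Z=0, Y=0) weight 1/792
  (U=2, W=3, X=1, Z=0, Y=1) weight 1/264
  (U=3, W=2, X=0, Z=0, Y=0) weight 1/120
  … 15 more
Group by W:
  weight(W=2) = 2/15
  weight(W=3) = 2/33
Total weight = 2/15 + 2/33 = 32/165
P(W=2 | obs) = 2/15 / 32/165 = 11/16
P(W=3 | obs) = 2/33 / 32/165 = 5/16

P(W = 3 | obs) = 5/16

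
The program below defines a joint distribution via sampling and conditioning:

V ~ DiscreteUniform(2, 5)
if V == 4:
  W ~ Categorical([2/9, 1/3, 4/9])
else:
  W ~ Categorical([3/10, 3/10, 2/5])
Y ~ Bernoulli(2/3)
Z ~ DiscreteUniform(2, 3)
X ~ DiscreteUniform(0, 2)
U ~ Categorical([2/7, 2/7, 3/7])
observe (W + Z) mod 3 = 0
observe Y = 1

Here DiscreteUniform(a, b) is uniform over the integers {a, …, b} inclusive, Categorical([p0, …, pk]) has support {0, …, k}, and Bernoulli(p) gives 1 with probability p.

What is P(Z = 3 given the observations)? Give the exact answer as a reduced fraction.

P(Z = 3 | obs) = 101/212

Enumerate traces; 72 have nonzero weight after conditioning:
  (V=2, W=0, Y=1, Z=3, X=0, U=0) weight 1/420
  (V=2, W=0, Y=1, Z=3, X=0, U=1) weight 1/420
  (V=2, W=0, Y=1, Z=3, X=0, U=2) weight 1/280
  (V=2, W=0, Y=1, Z=3, X=1, U=0) weight 1/420
  (V=2, W=0, Y=1, Z=3, X=1, U=1) weight 1/420
  (V=2, W=0, Y=1, Z=3, X=1, U=2) weight 1/280
  (V=2, W=0, Y=1, Z=3, X=2, U=0) weight 1/420
  (V=2, W=0, Y=1, Z=3, X=2, U=1) weight 1/420
  (V=2, W=1, Y=1, Z=2, X=0, U=0) weight 1/420
  … 63 more
Group by Z:
  weight(Z=2) = 37/360
  weight(Z=3) = 101/1080
Total weight = 37/360 + 101/1080 = 53/270
P(Z=2 | obs) = 37/360 / 53/270 = 111/212
P(Z=3 | obs) = 101/1080 / 53/270 = 101/212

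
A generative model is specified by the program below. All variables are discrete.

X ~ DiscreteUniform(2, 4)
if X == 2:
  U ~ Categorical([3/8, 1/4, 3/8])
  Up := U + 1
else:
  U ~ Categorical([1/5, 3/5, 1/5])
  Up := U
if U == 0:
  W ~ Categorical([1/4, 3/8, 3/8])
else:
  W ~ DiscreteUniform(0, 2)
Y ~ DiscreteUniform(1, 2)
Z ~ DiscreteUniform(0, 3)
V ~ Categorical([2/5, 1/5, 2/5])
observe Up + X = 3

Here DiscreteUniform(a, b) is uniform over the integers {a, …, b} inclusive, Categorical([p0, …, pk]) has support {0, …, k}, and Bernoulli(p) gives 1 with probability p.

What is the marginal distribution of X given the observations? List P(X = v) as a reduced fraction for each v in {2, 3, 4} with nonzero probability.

Enumerate traces; 144 have nonzero weight after conditioning:
  (X=2, U=0, W=0, Y=1, Z=0, V=0) weight 1/640
  (X=2, U=0, W=0, Y=1, Z=0, V=1) weight 1/1280
  (X=2, U=0, W=0, Y=1, Z=0, V=2) weight 1/640
  (X=2, U=0, W=0, Y=1, Z=1, V=0) weight 1/640
  (X=2, U=0, W=0, Y=1, Z=1, V=1) weight 1/1280
  (X=2, U=0, W=0, Y=1, Z=1, V=2) weight 1/640
  (X=2, U=0, W=0, Y=1, Z=2, V=0) weight 1/640
  (X=2, U=0, W=0, Y=1, Z=2, V=1) weight 1/1280
  (X=3, U=0, W=0, Y=1, Z=0, V=0) weight 1/1200
  … 135 more
Group by X:
  weight(X=2) = 1/8
  weight(X=3) = 1/15
Total weight = 1/8 + 1/15 = 23/120
P(X=2 | obs) = 1/8 / 23/120 = 15/23
P(X=3 | obs) = 1/15 / 23/120 = 8/23

P(X=2) = 15/23, P(X=3) = 8/23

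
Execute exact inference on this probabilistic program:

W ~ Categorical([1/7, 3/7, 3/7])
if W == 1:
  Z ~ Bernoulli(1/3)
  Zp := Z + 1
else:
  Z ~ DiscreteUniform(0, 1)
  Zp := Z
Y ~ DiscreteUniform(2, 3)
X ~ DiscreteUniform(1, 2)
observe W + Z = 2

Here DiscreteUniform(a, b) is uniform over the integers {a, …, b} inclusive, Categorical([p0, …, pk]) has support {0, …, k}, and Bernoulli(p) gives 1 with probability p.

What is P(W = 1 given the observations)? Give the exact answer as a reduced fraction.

Enumerate traces; 8 have nonzero weight after conditioning:
  (W=1, Z=1, Y=2, X=1) weight 1/28
  (W=1, Z=1, Y=2, X=2) weight 1/28
  (W=1, Z=1, Y=3, X=1) weight 1/28
  (W=1, Z=1, Y=3, X=2) weight 1/28
  (W=2, Z=0, Y=2, X=1) weight 3/56
  (W=2, Z=0, Y=2, X=2) weight 3/56
  (W=2, Z=0, Y=3, X=1) weight 3/56
  (W=2, Z=0, Y=3, X=2) weight 3/56
Group by W:
  weight(W=1) = 1/7
  weight(W=2) = 3/14
Total weight = 1/7 + 3/14 = 5/14
P(W=1 | obs) = 1/7 / 5/14 = 2/5
P(W=2 | obs) = 3/14 / 5/14 = 3/5

P(W = 1 | obs) = 2/5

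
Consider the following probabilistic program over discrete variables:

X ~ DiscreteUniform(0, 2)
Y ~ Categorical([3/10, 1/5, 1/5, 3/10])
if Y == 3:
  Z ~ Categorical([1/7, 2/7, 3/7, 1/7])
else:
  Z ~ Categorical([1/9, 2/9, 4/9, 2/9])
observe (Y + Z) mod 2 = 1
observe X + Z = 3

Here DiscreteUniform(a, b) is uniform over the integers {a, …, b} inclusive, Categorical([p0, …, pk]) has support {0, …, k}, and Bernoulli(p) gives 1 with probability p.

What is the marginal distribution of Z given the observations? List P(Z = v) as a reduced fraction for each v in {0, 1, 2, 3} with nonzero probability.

Enumerate traces; 6 have nonzero weight after conditioning:
  (X=0, Y=0, Z=3) weight 1/45
  (X=0, Y=2, Z=3) weight 2/135
  (X=1, Y=1, Z=2) weight 4/135
  (X=1, Y=3, Z=2) weight 3/70
  (X=2, Y=0, Z=1) weight 1/45
  (X=2, Y=2, Z=1) weight 2/135
Group by Z:
  weight(Z=1) = 1/27
  weight(Z=2) = 137/1890
  weight(Z=3) = 1/27
Total weight = 1/27 + 137/1890 + 1/27 = 277/1890
P(Z=1 | obs) = 1/27 / 277/1890 = 70/277
P(Z=2 | obs) = 137/1890 / 277/1890 = 137/277
P(Z=3 | obs) = 1/27 / 277/1890 = 70/277

P(Z=1) = 70/277, P(Z=2) = 137/277, P(Z=3) = 70/277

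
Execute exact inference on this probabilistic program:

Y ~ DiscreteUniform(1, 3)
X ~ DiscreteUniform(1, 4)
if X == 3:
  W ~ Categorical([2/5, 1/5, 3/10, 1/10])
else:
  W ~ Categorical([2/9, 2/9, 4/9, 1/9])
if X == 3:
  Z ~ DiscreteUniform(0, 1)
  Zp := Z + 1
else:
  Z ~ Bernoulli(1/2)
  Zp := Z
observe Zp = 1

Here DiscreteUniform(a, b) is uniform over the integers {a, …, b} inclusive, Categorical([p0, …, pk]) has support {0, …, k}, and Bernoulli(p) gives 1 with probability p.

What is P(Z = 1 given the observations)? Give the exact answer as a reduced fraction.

Enumerate traces; 48 have nonzero weight after conditioning:
  (Y=1, X=1, W=0, Z=1) weight 1/108
  (Y=1, X=1, W=1, Z=1) weight 1/108
  (Y=1, X=1, W=2, Z=1) weight 1/54
  (Y=1, X=1, W=3, Z=1) weight 1/216
  (Y=1, X=2, W=0, Z=1) weight 1/108
  (Y=1, X=2, W=1, Z=1) weight 1/108
  (Y=1, X=2, W=2, Z=1) weight 1/54
  (Y=1, X=2, W=3, Z=1) weight 1/216
  (Y=1, X=3, W=0, Z=0) weight 1/60
  … 39 more
Group by Z:
  weight(Z=0) = 1/8
  weight(Z=1) = 3/8
Total weight = 1/8 + 3/8 = 1/2
P(Z=0 | obs) = 1/8 / 1/2 = 1/4
P(Z=1 | obs) = 3/8 / 1/2 = 3/4

P(Z = 1 | obs) = 3/4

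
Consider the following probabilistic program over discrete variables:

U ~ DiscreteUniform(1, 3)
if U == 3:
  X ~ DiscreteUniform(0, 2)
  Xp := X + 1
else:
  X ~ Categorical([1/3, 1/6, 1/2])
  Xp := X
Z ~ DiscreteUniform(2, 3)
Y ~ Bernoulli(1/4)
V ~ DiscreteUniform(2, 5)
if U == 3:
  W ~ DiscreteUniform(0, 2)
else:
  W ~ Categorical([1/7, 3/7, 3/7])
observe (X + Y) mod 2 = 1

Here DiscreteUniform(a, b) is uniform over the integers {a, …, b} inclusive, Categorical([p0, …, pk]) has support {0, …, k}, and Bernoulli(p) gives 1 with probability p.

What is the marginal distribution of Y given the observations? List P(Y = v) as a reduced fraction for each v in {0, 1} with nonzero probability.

P(Y=0) = 6/13, P(Y=1) = 7/13

Enumerate traces; 216 have nonzero weight after conditioning:
  (U=1, X=0, Z=2, Y=1, V=2, W=0) weight 1/2016
  (U=1, X=0, Z=2, Y=1, V=2, W=1) weight 1/672
  (U=1, X=0, Z=2, Y=1, V=2, W=2) weight 1/672
  (U=1, X=0, Z=2, Y=1, V=3, W=0) weight 1/2016
  (U=1, X=0, Z=2, Y=1, V=3, W=1) weight 1/672
  (U=1, X=0, Z=2, Y=1, V=3, W=2) weight 1/672
  (U=1, X=0, Z=2, Y=1, V=4, W=0) weight 1/2016
  (U=1, X=0, Z=2, Y=1, V=4, W=1) weight 1/672
  (U=1, X=1, Z=2, Y=0, V=2, W=0) weight 1/1344
  … 207 more
Group by Y:
  weight(Y=0) = 1/6
  weight(Y=1) = 7/36
Total weight = 1/6 + 7/36 = 13/36
P(Y=0 | obs) = 1/6 / 13/36 = 6/13
P(Y=1 | obs) = 7/36 / 13/36 = 7/13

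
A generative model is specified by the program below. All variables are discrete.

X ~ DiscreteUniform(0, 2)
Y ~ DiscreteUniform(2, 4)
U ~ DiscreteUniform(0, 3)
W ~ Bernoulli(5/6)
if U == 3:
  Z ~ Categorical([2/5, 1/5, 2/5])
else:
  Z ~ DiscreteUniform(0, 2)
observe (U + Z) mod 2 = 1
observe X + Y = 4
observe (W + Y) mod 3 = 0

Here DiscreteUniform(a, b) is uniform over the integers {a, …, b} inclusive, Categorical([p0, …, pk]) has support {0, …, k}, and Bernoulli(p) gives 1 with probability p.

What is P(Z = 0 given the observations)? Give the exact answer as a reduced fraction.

Enumerate traces; 12 have nonzero weight after conditioning:
  (X=1, Y=3, U=0, W=0, Z=1) weight 1/648
  (X=1, Y=3, U=1, W=0, Z=0) weight 1/648
  (X=1, Y=3, U=1, W=0, Z=2) weight 1/648
  (X=1, Y=3, U=2, W=0, Z=1) weight 1/648
  (X=1, Y=3, U=3, W=0, Z=0) weight 1/540
  (X=1, Y=3, U=3, W=0, Z=2) weight 1/540
  (X=2, Y=2, U=0, W=1, Z=1) weight 5/648
  (X=2, Y=2, U=1, W=1, Z=0) weight 5/648
  … 4 more
Group by Z:
  weight(Z=0) = 11/540
  weight(Z=1) = 1/54
  weight(Z=2) = 11/540
Total weight = 11/540 + 1/54 + 11/540 = 8/135
P(Z=0 | obs) = 11/540 / 8/135 = 11/32
P(Z=1 | obs) = 1/54 / 8/135 = 5/16
P(Z=2 | obs) = 11/540 / 8/135 = 11/32

P(Z = 0 | obs) = 11/32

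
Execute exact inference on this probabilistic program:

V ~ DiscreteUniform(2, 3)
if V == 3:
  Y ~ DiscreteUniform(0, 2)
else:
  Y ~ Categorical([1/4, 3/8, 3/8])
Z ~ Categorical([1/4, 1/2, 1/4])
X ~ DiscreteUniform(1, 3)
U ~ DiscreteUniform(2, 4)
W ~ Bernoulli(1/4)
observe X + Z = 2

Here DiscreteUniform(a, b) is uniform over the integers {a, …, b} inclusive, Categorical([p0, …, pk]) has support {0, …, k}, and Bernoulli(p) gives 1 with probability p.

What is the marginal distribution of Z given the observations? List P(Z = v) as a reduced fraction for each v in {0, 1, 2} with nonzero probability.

Enumerate traces; 72 have nonzero weight after conditioning:
  (V=2, Y=0, Z=0, X=2, U=2, W=0) weight 1/384
  (V=2, Y=0, Z=0, X=2, U=2, W=1) weight 1/1152
  (V=2, Y=0, Z=0, X=2, U=3, W=0) weight 1/384
  (V=2, Y=0, Z=0, X=2, U=3, W=1) weight 1/1152
  (V=2, Y=0, Z=0, X=2, U=4, W=0) weight 1/384
  (V=2, Y=0, Z=0, X=2, U=4, W=1) weight 1/1152
  (V=2, Y=0, Z=1, X=1, U=2, W=0) weight 1/192
  (V=2, Y=0, Z=1, X=1, U=2, W=1) weight 1/576
  … 64 more
Group by Z:
  weight(Z=0) = 1/12
  weight(Z=1) = 1/6
Total weight = 1/12 + 1/6 = 1/4
P(Z=0 | obs) = 1/12 / 1/4 = 1/3
P(Z=1 | obs) = 1/6 / 1/4 = 2/3

P(Z=0) = 1/3, P(Z=1) = 2/3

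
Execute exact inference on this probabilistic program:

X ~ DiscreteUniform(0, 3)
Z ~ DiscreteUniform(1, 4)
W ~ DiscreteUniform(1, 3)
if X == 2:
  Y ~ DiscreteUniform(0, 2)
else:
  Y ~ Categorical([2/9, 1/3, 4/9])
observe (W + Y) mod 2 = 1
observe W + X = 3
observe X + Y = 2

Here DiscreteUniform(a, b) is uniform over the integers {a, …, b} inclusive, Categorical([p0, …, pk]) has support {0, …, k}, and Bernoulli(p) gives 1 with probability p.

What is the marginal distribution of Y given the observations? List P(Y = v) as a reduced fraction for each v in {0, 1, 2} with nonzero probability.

P(Y=0) = 3/10, P(Y=1) = 3/10, P(Y=2) = 2/5

Enumerate traces; 12 have nonzero weight after conditioning:
  (X=0, Z=1, W=3, Y=2) weight 1/108
  (X=0, Z=2, W=3, Y=2) weight 1/108
  (X=0, Z=3, W=3, Y=2) weight 1/108
  (X=0, Z=4, W=3, Y=2) weight 1/108
  (X=1, Z=1, W=2, Y=1) weight 1/144
  (X=1, Z=2, W=2, Y=1) weight 1/144
  (X=1, Z=3, W=2, Y=1) weight 1/144
  (X=1, Z=4, W=2, Y=1) weight 1/144
  (X=2, Z=1, W=1, Y=0) weight 1/144
  … 3 more
Group by Y:
  weight(Y=0) = 1/36
  weight(Y=1) = 1/36
  weight(Y=2) = 1/27
Total weight = 1/36 + 1/36 + 1/27 = 5/54
P(Y=0 | obs) = 1/36 / 5/54 = 3/10
P(Y=1 | obs) = 1/36 / 5/54 = 3/10
P(Y=2 | obs) = 1/27 / 5/54 = 2/5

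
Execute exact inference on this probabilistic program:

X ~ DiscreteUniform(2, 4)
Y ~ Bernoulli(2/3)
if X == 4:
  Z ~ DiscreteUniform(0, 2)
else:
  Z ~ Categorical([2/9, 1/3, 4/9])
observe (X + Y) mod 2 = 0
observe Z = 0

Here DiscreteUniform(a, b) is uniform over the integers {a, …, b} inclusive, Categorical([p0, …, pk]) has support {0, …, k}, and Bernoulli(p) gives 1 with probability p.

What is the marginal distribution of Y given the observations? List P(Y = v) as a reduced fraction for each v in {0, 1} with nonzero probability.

Enumerate traces; 3 have nonzero weight after conditioning:
  (X=2, Y=0, Z=0) weight 2/81
  (X=3, Y=1, Z=0) weight 4/81
  (X=4, Y=0, Z=0) weight 1/27
Group by Y:
  weight(Y=0) = 5/81
  weight(Y=1) = 4/81
Total weight = 5/81 + 4/81 = 1/9
P(Y=0 | obs) = 5/81 / 1/9 = 5/9
P(Y=1 | obs) = 4/81 / 1/9 = 4/9

P(Y=0) = 5/9, P(Y=1) = 4/9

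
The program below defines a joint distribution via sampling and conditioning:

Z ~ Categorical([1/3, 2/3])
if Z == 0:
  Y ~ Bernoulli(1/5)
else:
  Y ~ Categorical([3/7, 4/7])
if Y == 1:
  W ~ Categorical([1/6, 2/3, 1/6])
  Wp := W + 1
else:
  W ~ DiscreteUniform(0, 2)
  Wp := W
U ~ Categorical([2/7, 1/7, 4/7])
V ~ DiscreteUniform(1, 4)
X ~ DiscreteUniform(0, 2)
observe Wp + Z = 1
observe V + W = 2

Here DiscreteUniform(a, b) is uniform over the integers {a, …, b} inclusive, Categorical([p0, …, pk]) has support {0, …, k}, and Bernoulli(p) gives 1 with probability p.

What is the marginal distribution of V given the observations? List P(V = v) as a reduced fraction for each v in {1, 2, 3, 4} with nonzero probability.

Enumerate traces; 27 have nonzero weight after conditioning:
  (Z=0, Y=0, W=1, U=0, V=1, X=0) weight 2/945
  (Z=0, Y=0, W=1, U=0, V=1, X=1) weight 2/945
  (Z=0, Y=0, W=1, U=0, V=1, X=2) weight 2/945
  (Z=0, Y=0, W=1, U=1, V=1, X=0) weight 1/945
  (Z=0, Y=0, W=1, U=1, V=1, X=1) weight 1/945
  (Z=0, Y=0, W=1, U=1, V=1, X=2) weight 1/945
  (Z=0, Y=0, W=1, U=2, V=1, X=0) weight 4/945
  (Z=0, Y=0, W=1, U=2, V=1, X=1) weight 4/945
  (Z=0, Y=1, W=0, U=0, V=2, X=0) weight 1/3780
  … 18 more
Group by V:
  weight(V=1) = 1/45
  weight(V=2) = 67/2520
Total weight = 1/45 + 67/2520 = 41/840
P(V=1 | obs) = 1/45 / 41/840 = 56/123
P(V=2 | obs) = 67/2520 / 41/840 = 67/123

P(V=1) = 56/123, P(V=2) = 67/123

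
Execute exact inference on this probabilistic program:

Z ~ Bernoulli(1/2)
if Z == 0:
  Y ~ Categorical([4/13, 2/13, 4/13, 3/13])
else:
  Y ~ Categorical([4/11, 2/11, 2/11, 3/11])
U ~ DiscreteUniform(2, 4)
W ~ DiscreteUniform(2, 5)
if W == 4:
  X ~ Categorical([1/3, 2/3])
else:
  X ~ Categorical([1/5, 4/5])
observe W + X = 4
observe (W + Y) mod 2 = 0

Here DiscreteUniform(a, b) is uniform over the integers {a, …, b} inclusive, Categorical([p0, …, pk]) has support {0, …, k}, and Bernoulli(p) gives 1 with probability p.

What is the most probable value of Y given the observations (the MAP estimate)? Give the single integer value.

Enumerate traces; 24 have nonzero weight after conditioning:
  (Z=0, Y=0, U=2, W=4, X=0) weight 1/234
  (Z=0, Y=0, U=3, W=4, X=0) weight 1/234
  (Z=0, Y=0, U=4, W=4, X=0) weight 1/234
  (Z=0, Y=1, U=2, W=3, X=1) weight 1/195
  (Z=0, Y=1, U=3, W=3, X=1) weight 1/195
  (Z=0, Y=1, U=4, W=3, X=1) weight 1/195
  (Z=0, Y=2, U=2, W=4, X=0) weight 1/234
  (Z=0, Y=2, U=3, W=4, X=0) weight 1/234
  (Z=0, Y=3, U=2, W=3, X=1) weight 1/130
  … 15 more
Group by Y:
  weight(Y=0) = 4/143
  weight(Y=1) = 24/715
  weight(Y=2) = 35/1716
  weight(Y=3) = 36/715
Total weight = 4/143 + 24/715 + 35/1716 + 36/715 = 227/1716
P(Y=0 | obs) = 4/143 / 227/1716 = 48/227
P(Y=1 | obs) = 24/715 / 227/1716 = 288/1135
P(Y=2 | obs) = 35/1716 / 227/1716 = 35/227
P(Y=3 | obs) = 36/715 / 227/1716 = 432/1135
argmax = 3

argmax_v P(Y = v | obs) = 3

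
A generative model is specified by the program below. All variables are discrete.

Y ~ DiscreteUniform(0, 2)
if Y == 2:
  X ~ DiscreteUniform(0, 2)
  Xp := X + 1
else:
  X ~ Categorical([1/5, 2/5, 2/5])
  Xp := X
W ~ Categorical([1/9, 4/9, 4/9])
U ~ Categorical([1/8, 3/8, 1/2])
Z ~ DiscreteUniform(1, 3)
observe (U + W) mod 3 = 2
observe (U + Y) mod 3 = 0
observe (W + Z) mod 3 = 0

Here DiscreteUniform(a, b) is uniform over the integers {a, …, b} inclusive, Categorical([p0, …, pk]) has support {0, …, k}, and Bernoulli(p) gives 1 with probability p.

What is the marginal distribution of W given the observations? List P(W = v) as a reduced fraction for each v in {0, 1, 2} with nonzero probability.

Enumerate traces; 9 have nonzero weight after conditioning:
  (Y=0, X=0, W=2, U=0, Z=1) weight 1/810
  (Y=0, X=1, W=2, U=0, Z=1) weight 1/405
  (Y=0, X=2, W=2, U=0, Z=1) weight 1/405
  (Y=1, X=0, W=0, U=2, Z=3) weight 1/810
  (Y=1, X=1, W=0, U=2, Z=3) weight 1/405
  (Y=1, X=2, W=0, U=2, Z=3) weight 1/405
  (Y=2, X=0, W=1, U=1, Z=2) weight 1/162
  (Y=2, X=1, W=1, U=1, Z=2) weight 1/162
  … 1 more
Group by W:
  weight(W=0) = 1/162
  weight(W=1) = 1/54
  weight(W=2) = 1/162
Total weight = 1/162 + 1/54 + 1/162 = 5/162
P(W=0 | obs) = 1/162 / 5/162 = 1/5
P(W=1 | obs) = 1/54 / 5/162 = 3/5
P(W=2 | obs) = 1/162 / 5/162 = 1/5

P(W=0) = 1/5, P(W=1) = 3/5, P(W=2) = 1/5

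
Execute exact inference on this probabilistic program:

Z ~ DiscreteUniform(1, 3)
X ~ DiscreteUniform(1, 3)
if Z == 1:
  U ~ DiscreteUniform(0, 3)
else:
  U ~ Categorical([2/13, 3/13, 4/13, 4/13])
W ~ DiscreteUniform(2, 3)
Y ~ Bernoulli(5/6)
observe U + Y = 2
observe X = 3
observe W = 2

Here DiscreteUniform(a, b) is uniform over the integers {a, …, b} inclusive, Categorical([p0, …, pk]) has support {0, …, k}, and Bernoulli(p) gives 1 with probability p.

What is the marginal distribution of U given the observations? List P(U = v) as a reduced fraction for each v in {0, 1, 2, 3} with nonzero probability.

P(U=1) = 37/46, P(U=2) = 9/46

Enumerate traces; 6 have nonzero weight after conditioning:
  (Z=1, X=3, U=1, W=2, Y=1) weight 5/432
  (Z=1, X=3, U=2, W=2, Y=0) weight 1/432
  (Z=2, X=3, U=1, W=2, Y=1) weight 5/468
  (Z=2, X=3, U=2, W=2, Y=0) weight 1/351
  (Z=3, X=3, U=1, W=2, Y=1) weight 5/468
  (Z=3, X=3, U=2, W=2, Y=0) weight 1/351
Group by U:
  weight(U=1) = 185/5616
  weight(U=2) = 5/624
Total weight = 185/5616 + 5/624 = 115/2808
P(U=1 | obs) = 185/5616 / 115/2808 = 37/46
P(U=2 | obs) = 5/624 / 115/2808 = 9/46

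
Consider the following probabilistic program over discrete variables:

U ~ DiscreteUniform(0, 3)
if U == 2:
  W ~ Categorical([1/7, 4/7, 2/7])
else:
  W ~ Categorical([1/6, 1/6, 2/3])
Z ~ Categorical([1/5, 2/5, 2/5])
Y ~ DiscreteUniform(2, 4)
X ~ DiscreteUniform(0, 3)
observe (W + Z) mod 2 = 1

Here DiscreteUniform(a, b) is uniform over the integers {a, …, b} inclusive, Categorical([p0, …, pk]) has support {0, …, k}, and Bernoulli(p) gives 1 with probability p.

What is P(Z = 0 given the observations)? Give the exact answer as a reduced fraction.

P(Z = 0 | obs) = 15/127

Enumerate traces; 192 have nonzero weight after conditioning:
  (U=0, W=0, Z=1, Y=2, X=0) weight 1/720
  (U=0, W=0, Z=1, Y=2, X=1) weight 1/720
  (U=0, W=0, Z=1, Y=2, X=2) weight 1/720
  (U=0, W=0, Z=1, Y=2, X=3) weight 1/720
  (U=0, W=0, Z=1, Y=3, X=0) weight 1/720
  (U=0, W=0, Z=1, Y=3, X=1) weight 1/720
  (U=0, W=0, Z=1, Y=3, X=2) weight 1/720
  (U=0, W=0, Z=1, Y=3, X=3) weight 1/720
  (U=0, W=1, Z=0, Y=2, X=0) weight 1/1440
  (U=0, W=1, Z=2, Y=2, X=0) weight 1/720
  … 182 more
Group by Z:
  weight(Z=0) = 3/56
  weight(Z=1) = 41/140
  weight(Z=2) = 3/28
Total weight = 3/56 + 41/140 + 3/28 = 127/280
P(Z=0 | obs) = 3/56 / 127/280 = 15/127
P(Z=1 | obs) = 41/140 / 127/280 = 82/127
P(Z=2 | obs) = 3/28 / 127/280 = 30/127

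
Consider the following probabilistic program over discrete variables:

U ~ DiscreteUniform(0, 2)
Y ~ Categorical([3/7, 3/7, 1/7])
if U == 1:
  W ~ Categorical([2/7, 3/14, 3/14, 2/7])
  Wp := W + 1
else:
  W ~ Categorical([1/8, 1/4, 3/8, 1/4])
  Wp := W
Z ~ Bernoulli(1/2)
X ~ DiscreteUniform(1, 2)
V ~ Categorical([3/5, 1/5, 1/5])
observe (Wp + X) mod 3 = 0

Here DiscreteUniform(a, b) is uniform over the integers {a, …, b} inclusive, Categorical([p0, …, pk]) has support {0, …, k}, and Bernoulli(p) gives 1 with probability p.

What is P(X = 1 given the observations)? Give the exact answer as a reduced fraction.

Enumerate traces; 126 have nonzero weight after conditioning:
  (U=0, Y=0, W=1, Z=0, X=2, V=0) weight 3/560
  (U=0, Y=0, W=1, Z=0, X=2, V=1) weight 1/560
  (U=0, Y=0, W=1, Z=0, X=2, V=2) weight 1/560
  (U=0, Y=0, W=1, Z=1, X=2, V=0) weight 3/560
  (U=0, Y=0, W=1, Z=1, X=2, V=1) weight 1/560
  (U=0, Y=0, W=1, Z=1, X=2, V=2) weight 1/560
  (U=0, Y=0, W=2, Z=0, X=1, V=0) weight 9/1120
  (U=0, Y=0, W=2, Z=0, X=1, V=1) weight 3/1120
  … 118 more
Group by X:
  weight(X=1) = 9/56
  weight(X=2) = 5/28
Total weight = 9/56 + 5/28 = 19/56
P(X=1 | obs) = 9/56 / 19/56 = 9/19
P(X=2 | obs) = 5/28 / 19/56 = 10/19

P(X = 1 | obs) = 9/19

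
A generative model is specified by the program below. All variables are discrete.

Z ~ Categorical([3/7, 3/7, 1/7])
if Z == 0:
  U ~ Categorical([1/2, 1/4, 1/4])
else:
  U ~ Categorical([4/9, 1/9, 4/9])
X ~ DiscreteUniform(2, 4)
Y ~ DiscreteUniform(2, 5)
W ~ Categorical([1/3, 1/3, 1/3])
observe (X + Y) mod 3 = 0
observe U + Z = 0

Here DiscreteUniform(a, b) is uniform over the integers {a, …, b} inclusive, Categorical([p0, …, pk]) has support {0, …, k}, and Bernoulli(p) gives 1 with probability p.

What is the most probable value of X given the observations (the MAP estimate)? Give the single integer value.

Enumerate traces; 12 have nonzero weight after conditioning:
  (Z=0, U=0, X=2, Y=4, W=0) weight 1/168
  (Z=0, U=0, X=2, Y=4, W=1) weight 1/168
  (Z=0, U=0, X=2, Y=4, W=2) weight 1/168
  (Z=0, U=0, X=3, Y=3, W=0) weight 1/168
  (Z=0, U=0, X=3, Y=3, W=1) weight 1/168
  (Z=0, U=0, X=3, Y=3, W=2) weight 1/168
  (Z=0, U=0, X=4, Y=2, W=0) weight 1/168
  (Z=0, U=0, X=4, Y=2, W=1) weight 1/168
  … 4 more
Group by X:
  weight(X=2) = 1/56
  weight(X=3) = 1/56
  weight(X=4) = 1/28
Total weight = 1/56 + 1/56 + 1/28 = 1/14
P(X=2 | obs) = 1/56 / 1/14 = 1/4
P(X=3 | obs) = 1/56 / 1/14 = 1/4
P(X=4 | obs) = 1/28 / 1/14 = 1/2
argmax = 4

argmax_v P(X = v | obs) = 4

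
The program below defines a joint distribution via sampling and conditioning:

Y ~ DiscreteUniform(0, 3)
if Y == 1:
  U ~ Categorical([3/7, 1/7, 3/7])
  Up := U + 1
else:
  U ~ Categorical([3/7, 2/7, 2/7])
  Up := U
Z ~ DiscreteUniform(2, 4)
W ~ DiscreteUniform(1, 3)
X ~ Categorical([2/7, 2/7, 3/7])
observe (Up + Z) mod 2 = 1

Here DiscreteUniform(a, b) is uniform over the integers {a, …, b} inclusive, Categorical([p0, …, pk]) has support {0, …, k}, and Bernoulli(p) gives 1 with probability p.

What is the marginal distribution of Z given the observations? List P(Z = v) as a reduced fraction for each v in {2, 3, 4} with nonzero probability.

Enumerate traces; 153 have nonzero weight after conditioning:
  (Y=0, U=0, Z=3, W=1, X=0) weight 1/294
  (Y=0, U=0, Z=3, W=1, X=1) weight 1/294
  (Y=0, U=0, Z=3, W=1, X=2) weight 1/196
  (Y=0, U=0, Z=3, W=2, X=0) weight 1/294
  (Y=0, U=0, Z=3, W=2, X=1) weight 1/294
  (Y=0, U=0, Z=3, W=2, X=2) weight 1/196
  (Y=0, U=0, Z=3, W=3, X=0) weight 1/294
  (Y=0, U=0, Z=3, W=3, X=1) weight 1/294
  (Y=0, U=1, Z=2, W=1, X=0) weight 1/441
  (Y=0, U=1, Z=4, W=1, X=0) weight 1/441
  … 143 more
Group by Z:
  weight(Z=2) = 1/7
  weight(Z=3) = 4/21
  weight(Z=4) = 1/7
Total weight = 1/7 + 4/21 + 1/7 = 10/21
P(Z=2 | obs) = 1/7 / 10/21 = 3/10
P(Z=3 | obs) = 4/21 / 10/21 = 2/5
P(Z=4 | obs) = 1/7 / 10/21 = 3/10

P(Z=2) = 3/10, P(Z=3) = 2/5, P(Z=4) = 3/10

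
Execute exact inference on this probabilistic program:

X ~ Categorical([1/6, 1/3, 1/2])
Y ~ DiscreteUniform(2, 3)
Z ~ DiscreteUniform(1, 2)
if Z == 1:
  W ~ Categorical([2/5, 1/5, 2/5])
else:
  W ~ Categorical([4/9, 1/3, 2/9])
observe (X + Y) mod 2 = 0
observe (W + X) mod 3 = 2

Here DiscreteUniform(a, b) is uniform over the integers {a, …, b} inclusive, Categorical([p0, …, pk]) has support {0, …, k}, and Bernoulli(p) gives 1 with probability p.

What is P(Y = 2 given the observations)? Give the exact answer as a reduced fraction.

P(Y = 2 | obs) = 71/95

Enumerate traces; 6 have nonzero weight after conditioning:
  (X=0, Y=2, Z=1, W=2) weight 1/60
  (X=0, Y=2, Z=2, W=2) weight 1/108
  (X=1, Y=3, Z=1, W=1) weight 1/60
  (X=1, Y=3, Z=2, W=1) weight 1/36
  (X=2, Y=2, Z=1, W=0) weight 1/20
  (X=2, Y=2, Z=2, W=0) weight 1/18
Group by Y:
  weight(Y=2) = 71/540
  weight(Y=3) = 2/45
Total weight = 71/540 + 2/45 = 19/108
P(Y=2 | obs) = 71/540 / 19/108 = 71/95
P(Y=3 | obs) = 2/45 / 19/108 = 24/95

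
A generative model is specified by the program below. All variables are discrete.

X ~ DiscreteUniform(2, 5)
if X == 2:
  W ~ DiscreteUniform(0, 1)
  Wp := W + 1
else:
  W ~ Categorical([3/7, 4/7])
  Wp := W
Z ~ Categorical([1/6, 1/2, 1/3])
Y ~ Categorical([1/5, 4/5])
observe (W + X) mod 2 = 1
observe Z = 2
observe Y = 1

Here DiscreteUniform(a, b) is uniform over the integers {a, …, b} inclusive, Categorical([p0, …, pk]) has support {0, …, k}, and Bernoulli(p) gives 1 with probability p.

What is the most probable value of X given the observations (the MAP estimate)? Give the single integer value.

argmax_v P(X = v | obs) = 4

Enumerate traces; 4 have nonzero weight after conditioning:
  (X=2, W=1, Z=2, Y=1) weight 1/30
  (X=3, W=0, Z=2, Y=1) weight 1/35
  (X=4, W=1, Z=2, Y=1) weight 4/105
  (X=5, W=0, Z=2, Y=1) weight 1/35
Group by X:
  weight(X=2) = 1/30
  weight(X=3) = 1/35
  weight(X=4) = 4/105
  weight(X=5) = 1/35
Total weight = 1/30 + 1/35 + 4/105 + 1/35 = 9/70
P(X=2 | obs) = 1/30 / 9/70 = 7/27
P(X=3 | obs) = 1/35 / 9/70 = 2/9
P(X=4 | obs) = 4/105 / 9/70 = 8/27
P(X=5 | obs) = 1/35 / 9/70 = 2/9
argmax = 4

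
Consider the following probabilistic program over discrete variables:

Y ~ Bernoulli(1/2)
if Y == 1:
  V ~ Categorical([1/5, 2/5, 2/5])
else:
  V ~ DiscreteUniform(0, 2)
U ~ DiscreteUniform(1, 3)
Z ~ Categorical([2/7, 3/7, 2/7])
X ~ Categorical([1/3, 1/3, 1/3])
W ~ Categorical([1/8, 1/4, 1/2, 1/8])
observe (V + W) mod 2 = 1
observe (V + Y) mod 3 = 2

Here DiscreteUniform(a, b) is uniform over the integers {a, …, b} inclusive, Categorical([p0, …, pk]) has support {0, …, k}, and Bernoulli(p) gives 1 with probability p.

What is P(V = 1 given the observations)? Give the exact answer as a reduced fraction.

P(V = 1 | obs) = 2/3

Enumerate traces; 108 have nonzero weight after conditioning:
  (Y=0, V=2, U=1, Z=0, X=0, W=1) weight 1/756
  (Y=0, V=2, U=1, Z=0, X=0, W=3) weight 1/1512
  (Y=0, V=2, U=1, Z=0, X=1, W=1) weight 1/756
  (Y=0, V=2, U=1, Z=0, X=1, W=3) weight 1/1512
  (Y=0, V=2, U=1, Z=0, X=2, W=1) weight 1/756
  (Y=0, V=2, U=1, Z=0, X=2, W=3) weight 1/1512
  (Y=0, V=2, U=1, Z=1, X=0, W=1) weight 1/504
  (Y=0, V=2, U=1, Z=1, X=0, W=3) weight 1/1008
  (Y=1, V=1, U=1, Z=0, X=0, W=0) weight 1/1260
  … 99 more
Group by V:
  weight(V=1) = 1/8
  weight(V=2) = 1/16
Total weight = 1/8 + 1/16 = 3/16
P(V=1 | obs) = 1/8 / 3/16 = 2/3
P(V=2 | obs) = 1/16 / 3/16 = 1/3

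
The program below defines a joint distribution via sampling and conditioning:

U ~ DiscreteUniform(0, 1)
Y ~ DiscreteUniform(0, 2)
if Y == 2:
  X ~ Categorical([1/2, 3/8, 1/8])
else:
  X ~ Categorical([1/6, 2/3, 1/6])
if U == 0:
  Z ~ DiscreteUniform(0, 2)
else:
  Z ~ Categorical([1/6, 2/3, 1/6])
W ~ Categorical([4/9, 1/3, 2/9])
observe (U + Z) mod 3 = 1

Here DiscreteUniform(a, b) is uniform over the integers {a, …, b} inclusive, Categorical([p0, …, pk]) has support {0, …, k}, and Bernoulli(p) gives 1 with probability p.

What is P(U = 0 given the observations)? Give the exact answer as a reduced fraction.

P(U = 0 | obs) = 2/3

Enumerate traces; 54 have nonzero weight after conditioning:
  (U=0, Y=0, X=0, Z=1, W=0) weight 1/243
  (U=0, Y=0, X=0, Z=1, W=1) weight 1/324
  (U=0, Y=0, X=0, Z=1, W=2) weight 1/486
  (U=0, Y=0, X=1, Z=1, W=0) weight 4/243
  (U=0, Y=0, X=1, Z=1, W=1) weight 1/81
  (U=0, Y=0, X=1, Z=1, W=2) weight 2/243
  (U=0, Y=0, X=2, Z=1, W=0) weight 1/243
  (U=0, Y=0, X=2, Z=1, W=1) weight 1/324
  (U=1, Y=0, X=0, Z=0, W=0) weight 1/486
  … 45 more
Group by U:
  weight(U=0) = 1/6
  weight(U=1) = 1/12
Total weight = 1/6 + 1/12 = 1/4
P(U=0 | obs) = 1/6 / 1/4 = 2/3
P(U=1 | obs) = 1/12 / 1/4 = 1/3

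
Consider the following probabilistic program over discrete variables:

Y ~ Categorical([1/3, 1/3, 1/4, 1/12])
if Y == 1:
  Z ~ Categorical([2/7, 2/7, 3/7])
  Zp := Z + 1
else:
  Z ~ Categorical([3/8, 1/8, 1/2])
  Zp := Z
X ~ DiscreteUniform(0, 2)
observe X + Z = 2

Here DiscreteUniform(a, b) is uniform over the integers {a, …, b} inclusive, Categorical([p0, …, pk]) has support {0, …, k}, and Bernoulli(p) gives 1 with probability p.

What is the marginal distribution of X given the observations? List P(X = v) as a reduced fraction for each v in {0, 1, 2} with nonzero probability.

Enumerate traces; 12 have nonzero weight after conditioning:
  (Y=0, Z=0, X=2) weight 1/24
  (Y=0, Z=1, X=1) weight 1/72
  (Y=0, Z=2, X=0) weight 1/18
  (Y=1, Z=0, X=2) weight 2/63
  (Y=1, Z=1, X=1) weight 2/63
  (Y=1, Z=2, X=0) weight 1/21
  (Y=2, Z=0, X=2) weight 1/32
  (Y=2, Z=1, X=1) weight 1/96
  … 4 more
Group by X:
  weight(X=0) = 10/63
  weight(X=1) = 5/84
  weight(X=2) = 29/252
Total weight = 10/63 + 5/84 + 29/252 = 1/3
P(X=0 | obs) = 10/63 / 1/3 = 10/21
P(X=1 | obs) = 5/84 / 1/3 = 5/28
P(X=2 | obs) = 29/252 / 1/3 = 29/84

P(X=0) = 10/21, P(X=1) = 5/28, P(X=2) = 29/84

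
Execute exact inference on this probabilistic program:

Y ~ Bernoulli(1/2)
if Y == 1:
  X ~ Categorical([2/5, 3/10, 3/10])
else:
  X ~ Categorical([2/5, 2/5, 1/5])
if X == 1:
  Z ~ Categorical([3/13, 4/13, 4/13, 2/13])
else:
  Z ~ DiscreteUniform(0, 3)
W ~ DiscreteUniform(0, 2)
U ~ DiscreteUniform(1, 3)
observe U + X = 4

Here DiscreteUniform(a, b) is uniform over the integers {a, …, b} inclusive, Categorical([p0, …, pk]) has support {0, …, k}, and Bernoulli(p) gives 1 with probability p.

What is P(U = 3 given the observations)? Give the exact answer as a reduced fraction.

Enumerate traces; 48 have nonzero weight after conditioning:
  (Y=0, X=1, Z=0, W=0, U=3) weight 1/195
  (Y=0, X=1, Z=0, W=1, U=3) weight 1/195
  (Y=0, X=1, Z=0, W=2, U=3) weight 1/195
  (Y=0, X=1, Z=1, W=0, U=3) weight 4/585
  (Y=0, X=1, Z=1, W=1, U=3) weight 4/585
  (Y=0, X=1, Z=1, W=2, U=3) weight 4/585
  (Y=0, X=1, Z=2, W=0, U=3) weight 4/585
  (Y=0, X=1, Z=2, W=1, U=3) weight 4/585
  (Y=0, X=2, Z=0, W=0, U=2) weight 1/360
  … 39 more
Group by U:
  weight(U=2) = 1/12
  weight(U=3) = 7/60
Total weight = 1/12 + 7/60 = 1/5
P(U=2 | obs) = 1/12 / 1/5 = 5/12
P(U=3 | obs) = 7/60 / 1/5 = 7/12

P(U = 3 | obs) = 7/12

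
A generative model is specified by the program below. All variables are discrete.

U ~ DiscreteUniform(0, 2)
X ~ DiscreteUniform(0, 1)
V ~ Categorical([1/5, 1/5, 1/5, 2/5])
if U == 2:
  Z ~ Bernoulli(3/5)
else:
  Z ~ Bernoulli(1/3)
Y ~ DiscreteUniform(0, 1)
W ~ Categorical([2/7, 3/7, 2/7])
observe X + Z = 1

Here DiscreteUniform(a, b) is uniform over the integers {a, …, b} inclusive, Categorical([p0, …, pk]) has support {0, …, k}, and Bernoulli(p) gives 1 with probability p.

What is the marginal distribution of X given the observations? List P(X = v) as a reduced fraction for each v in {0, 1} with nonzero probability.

P(X=0) = 19/45, P(X=1) = 26/45

Enumerate traces; 144 have nonzero weight after conditioning:
  (U=0, X=0, V=0, Z=1, Y=0, W=0) weight 1/630
  (U=0, X=0, V=0, Z=1, Y=0, W=1) weight 1/420
  (U=0, X=0, V=0, Z=1, Y=0, W=2) weight 1/630
  (U=0, X=0, V=0, Z=1, Y=1, W=0) weight 1/630
  (U=0, X=0, V=0, Z=1, Y=1, W=1) weight 1/420
  (U=0, X=0, V=0, Z=1, Y=1, W=2) weight 1/630
  (U=0, X=0, V=1, Z=1, Y=0, W=0) weight 1/630
  (U=0, X=0, V=1, Z=1, Y=0, W=1) weight 1/420
  (U=0, X=1, V=0, Z=0, Y=0, W=0) weight 1/315
  … 135 more
Group by X:
  weight(X=0) = 19/90
  weight(X=1) = 13/45
Total weight = 19/90 + 13/45 = 1/2
P(X=0 | obs) = 19/90 / 1/2 = 19/45
P(X=1 | obs) = 13/45 / 1/2 = 26/45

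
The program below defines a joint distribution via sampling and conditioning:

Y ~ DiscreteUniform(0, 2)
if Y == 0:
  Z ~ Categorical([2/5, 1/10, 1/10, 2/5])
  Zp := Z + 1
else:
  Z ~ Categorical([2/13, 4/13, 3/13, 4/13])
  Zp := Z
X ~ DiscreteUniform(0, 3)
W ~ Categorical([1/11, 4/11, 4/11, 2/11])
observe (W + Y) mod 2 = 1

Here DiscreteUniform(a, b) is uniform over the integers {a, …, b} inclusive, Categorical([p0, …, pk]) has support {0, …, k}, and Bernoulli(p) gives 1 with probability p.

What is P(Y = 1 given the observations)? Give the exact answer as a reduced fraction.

Enumerate traces; 96 have nonzero weight after conditioning:
  (Y=0, Z=0, X=0, W=1) weight 2/165
  (Y=0, Z=0, X=0, W=3) weight 1/165
  (Y=0, Z=0, X=1, W=1) weight 2/165
  (Y=0, Z=0, X=1, W=3) weight 1/165
  (Y=0, Z=0, X=2, W=1) weight 2/165
  (Y=0, Z=0, X=2, W=3) weight 1/165
  (Y=0, Z=0, X=3, W=1) weight 2/165
  (Y=0, Z=0, X=3, W=3) weight 1/165
  (Y=1, Z=0, X=0, W=0) weight 1/858
  (Y=2, Z=0, X=0, W=1) weight 2/429
  … 86 more
Group by Y:
  weight(Y=0) = 2/11
  weight(Y=1) = 5/33
  weight(Y=2) = 2/11
Total weight = 2/11 + 5/33 + 2/11 = 17/33
P(Y=0 | obs) = 2/11 / 17/33 = 6/17
P(Y=1 | obs) = 5/33 / 17/33 = 5/17
P(Y=2 | obs) = 2/11 / 17/33 = 6/17

P(Y = 1 | obs) = 5/17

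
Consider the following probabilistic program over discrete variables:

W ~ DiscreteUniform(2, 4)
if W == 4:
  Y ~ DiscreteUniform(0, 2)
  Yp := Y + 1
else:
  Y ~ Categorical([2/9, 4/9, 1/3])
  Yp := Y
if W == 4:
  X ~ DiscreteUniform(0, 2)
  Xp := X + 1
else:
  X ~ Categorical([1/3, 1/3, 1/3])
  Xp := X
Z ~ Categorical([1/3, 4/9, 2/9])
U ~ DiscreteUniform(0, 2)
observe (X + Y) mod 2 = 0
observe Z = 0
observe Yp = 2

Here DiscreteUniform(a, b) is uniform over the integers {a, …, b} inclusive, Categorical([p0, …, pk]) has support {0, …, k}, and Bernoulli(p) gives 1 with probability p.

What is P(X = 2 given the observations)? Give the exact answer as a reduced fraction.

P(X = 2 | obs) = 2/5

Enumerate traces; 15 have nonzero weight after conditioning:
  (W=2, Y=2, X=0, Z=0, U=0) weight 1/243
  (W=2, Y=2, X=0, Z=0, U=1) weight 1/243
  (W=2, Y=2, X=0, Z=0, U=2) weight 1/243
  (W=2, Y=2, X=2, Z=0, U=0) weight 1/243
  (W=2, Y=2, X=2, Z=0, U=1) weight 1/243
  (W=2, Y=2, X=2, Z=0, U=2) weight 1/243
  (W=3, Y=2, X=0, Z=0, U=0) weight 1/243
  (W=3, Y=2, X=0, Z=0, U=1) weight 1/243
  (W=4, Y=1, X=1, Z=0, U=0) weight 1/243
  … 6 more
Group by X:
  weight(X=0) = 2/81
  weight(X=1) = 1/81
  weight(X=2) = 2/81
Total weight = 2/81 + 1/81 + 2/81 = 5/81
P(X=0 | obs) = 2/81 / 5/81 = 2/5
P(X=1 | obs) = 1/81 / 5/81 = 1/5
P(X=2 | obs) = 2/81 / 5/81 = 2/5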